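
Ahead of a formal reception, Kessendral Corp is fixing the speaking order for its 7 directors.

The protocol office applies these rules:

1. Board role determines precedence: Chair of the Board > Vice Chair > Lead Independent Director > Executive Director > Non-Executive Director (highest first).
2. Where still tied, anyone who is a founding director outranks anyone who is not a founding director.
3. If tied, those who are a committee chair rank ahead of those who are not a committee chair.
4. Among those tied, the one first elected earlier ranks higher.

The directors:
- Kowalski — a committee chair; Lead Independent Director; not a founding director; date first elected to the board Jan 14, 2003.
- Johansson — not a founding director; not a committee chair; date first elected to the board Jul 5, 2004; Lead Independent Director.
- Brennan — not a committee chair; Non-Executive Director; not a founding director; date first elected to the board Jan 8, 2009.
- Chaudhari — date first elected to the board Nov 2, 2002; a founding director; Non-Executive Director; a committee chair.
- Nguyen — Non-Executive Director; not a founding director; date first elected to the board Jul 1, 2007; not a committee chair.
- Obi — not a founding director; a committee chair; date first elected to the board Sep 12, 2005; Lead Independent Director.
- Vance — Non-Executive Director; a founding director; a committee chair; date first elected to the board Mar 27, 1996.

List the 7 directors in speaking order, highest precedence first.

Kowalski, Obi, Johansson, Vance, Chaudhari, Nguyen, Brennan

By board role: Kowalski, Obi and Johansson (Lead Independent Director); then Vance, Chaudhari, Nguyen and Brennan (Non-Executive Director).
Kowalski, Obi and Johansson are each not a founding director, so the next rule applies.
Among Kowalski, Obi and Johansson, a committee chair before not a committee chair: Kowalski and Obi (a committee chair) before Johansson (not a committee chair).
Among Kowalski and Obi, by date first elected to the board (earlier first): Kowalski (Jan 14, 2003) before Obi (Sep 12, 2005).
Among Vance, Chaudhari, Nguyen and Brennan, a founding director before not a founding director: Vance and Chaudhari (a founding director) before Nguyen and Brennan (not a founding director).
Vance and Chaudhari are each a committee chair, so the next rule applies.
Among Vance and Chaudhari, by date first elected to the board (earlier first): Vance (Mar 27, 1996) before Chaudhari (Nov 2, 2002).
Nguyen and Brennan are each not a committee chair, so the next rule applies.
Among Nguyen and Brennan, by date first elected to the board (earlier first): Nguyen (Jul 1, 2007) before Brennan (Jan 8, 2009).
Full order: Kowalski, Obi, Johansson, Vance, Chaudhari, Nguyen, Brennan.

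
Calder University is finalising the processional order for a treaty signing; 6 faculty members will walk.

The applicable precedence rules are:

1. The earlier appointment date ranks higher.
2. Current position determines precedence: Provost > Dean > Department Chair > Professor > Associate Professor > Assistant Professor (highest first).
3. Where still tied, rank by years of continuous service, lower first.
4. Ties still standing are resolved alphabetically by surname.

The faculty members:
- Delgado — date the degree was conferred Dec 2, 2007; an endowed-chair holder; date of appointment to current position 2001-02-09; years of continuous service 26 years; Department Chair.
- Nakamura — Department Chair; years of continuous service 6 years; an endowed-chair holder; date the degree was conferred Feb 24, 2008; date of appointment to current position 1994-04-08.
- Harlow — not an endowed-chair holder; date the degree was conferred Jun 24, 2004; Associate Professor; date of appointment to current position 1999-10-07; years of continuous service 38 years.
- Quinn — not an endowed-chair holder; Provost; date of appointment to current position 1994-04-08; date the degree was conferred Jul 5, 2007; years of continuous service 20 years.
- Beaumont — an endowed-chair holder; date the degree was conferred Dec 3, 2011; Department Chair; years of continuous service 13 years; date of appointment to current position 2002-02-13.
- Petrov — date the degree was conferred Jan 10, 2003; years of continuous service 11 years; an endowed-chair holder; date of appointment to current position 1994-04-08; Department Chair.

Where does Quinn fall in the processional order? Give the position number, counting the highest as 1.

1

By date of appointment to current position (earlier first): Quinn, Nakamura and Petrov (each 1994-04-08); then Harlow (1999-10-07); then Delgado (2001-02-09); then Beaumont (2002-02-13).
Among Quinn, Nakamura and Petrov, by current position: Quinn (Provost) before Nakamura and Petrov (Department Chair).
Among Nakamura and Petrov, by years of continuous service (lower first): Nakamura (6 years) before Petrov (11 years).
Order: Quinn, Nakamura, Petrov, Harlow, Delgado, Beaumont. So position 1.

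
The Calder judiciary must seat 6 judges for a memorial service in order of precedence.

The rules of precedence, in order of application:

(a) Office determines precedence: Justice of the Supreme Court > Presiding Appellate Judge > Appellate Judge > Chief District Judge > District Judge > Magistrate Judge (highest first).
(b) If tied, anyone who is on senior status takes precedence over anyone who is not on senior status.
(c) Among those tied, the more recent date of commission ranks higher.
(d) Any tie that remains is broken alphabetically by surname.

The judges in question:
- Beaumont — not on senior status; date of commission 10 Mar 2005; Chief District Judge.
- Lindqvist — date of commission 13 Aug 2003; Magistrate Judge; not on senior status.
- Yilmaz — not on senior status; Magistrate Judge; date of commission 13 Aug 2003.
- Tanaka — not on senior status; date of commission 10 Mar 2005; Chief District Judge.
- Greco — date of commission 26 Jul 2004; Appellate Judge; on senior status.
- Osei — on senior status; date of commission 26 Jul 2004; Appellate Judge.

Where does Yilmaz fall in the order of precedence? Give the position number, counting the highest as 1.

6

By office: Greco and Osei (Appellate Judge); then Beaumont and Tanaka (Chief District Judge); then Lindqvist and Yilmaz (Magistrate Judge).
Greco and Osei are each on senior status, so the next rule applies.
Greco and Osei both have date of commission 26 Jul 2004, so the next rule applies.
Among Greco and Osei, alphabetically by surname: Greco before Osei.
Beaumont and Tanaka are each not on senior status, so the next rule applies.
Beaumont and Tanaka both have date of commission 10 Mar 2005, so the next rule applies.
Among Beaumont and Tanaka, alphabetically by surname: Beaumont before Tanaka.
Lindqvist and Yilmaz are each not on senior status, so the next rule applies.
Lindqvist and Yilmaz both have date of commission 13 Aug 2003, so the next rule applies.
Among Lindqvist and Yilmaz, alphabetically by surname: Lindqvist before Yilmaz.
Order: Greco, Osei, Beaumont, Tanaka, Lindqvist, Yilmaz. So position 6.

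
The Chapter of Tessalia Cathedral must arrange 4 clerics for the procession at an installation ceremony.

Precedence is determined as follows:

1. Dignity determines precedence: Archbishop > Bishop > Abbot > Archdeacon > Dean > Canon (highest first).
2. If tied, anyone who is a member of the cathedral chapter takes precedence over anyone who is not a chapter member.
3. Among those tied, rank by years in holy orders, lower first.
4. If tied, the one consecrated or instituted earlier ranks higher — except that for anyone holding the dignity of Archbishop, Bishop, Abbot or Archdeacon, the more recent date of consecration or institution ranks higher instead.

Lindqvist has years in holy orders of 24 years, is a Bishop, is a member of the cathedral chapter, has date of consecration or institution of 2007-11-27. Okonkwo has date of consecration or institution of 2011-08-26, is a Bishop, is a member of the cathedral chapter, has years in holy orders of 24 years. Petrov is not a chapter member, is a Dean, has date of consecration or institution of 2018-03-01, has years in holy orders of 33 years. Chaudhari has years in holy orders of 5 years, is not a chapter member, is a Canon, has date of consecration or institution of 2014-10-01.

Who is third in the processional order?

By dignity: Okonkwo and Lindqvist (Bishop); then Petrov (Dean); then Chaudhari (Canon).
Okonkwo and Lindqvist are each a member of the cathedral chapter, so the next rule applies.
Okonkwo and Lindqvist both have years in holy orders 24 years, so the next rule applies.
Among Okonkwo and Lindqvist, by date of consecration or institution (later first) (reversed rule for this group): Okonkwo (2011-08-26) before Lindqvist (2007-11-27).
Order: Okonkwo, Lindqvist, Petrov, Chaudhari.

Petrov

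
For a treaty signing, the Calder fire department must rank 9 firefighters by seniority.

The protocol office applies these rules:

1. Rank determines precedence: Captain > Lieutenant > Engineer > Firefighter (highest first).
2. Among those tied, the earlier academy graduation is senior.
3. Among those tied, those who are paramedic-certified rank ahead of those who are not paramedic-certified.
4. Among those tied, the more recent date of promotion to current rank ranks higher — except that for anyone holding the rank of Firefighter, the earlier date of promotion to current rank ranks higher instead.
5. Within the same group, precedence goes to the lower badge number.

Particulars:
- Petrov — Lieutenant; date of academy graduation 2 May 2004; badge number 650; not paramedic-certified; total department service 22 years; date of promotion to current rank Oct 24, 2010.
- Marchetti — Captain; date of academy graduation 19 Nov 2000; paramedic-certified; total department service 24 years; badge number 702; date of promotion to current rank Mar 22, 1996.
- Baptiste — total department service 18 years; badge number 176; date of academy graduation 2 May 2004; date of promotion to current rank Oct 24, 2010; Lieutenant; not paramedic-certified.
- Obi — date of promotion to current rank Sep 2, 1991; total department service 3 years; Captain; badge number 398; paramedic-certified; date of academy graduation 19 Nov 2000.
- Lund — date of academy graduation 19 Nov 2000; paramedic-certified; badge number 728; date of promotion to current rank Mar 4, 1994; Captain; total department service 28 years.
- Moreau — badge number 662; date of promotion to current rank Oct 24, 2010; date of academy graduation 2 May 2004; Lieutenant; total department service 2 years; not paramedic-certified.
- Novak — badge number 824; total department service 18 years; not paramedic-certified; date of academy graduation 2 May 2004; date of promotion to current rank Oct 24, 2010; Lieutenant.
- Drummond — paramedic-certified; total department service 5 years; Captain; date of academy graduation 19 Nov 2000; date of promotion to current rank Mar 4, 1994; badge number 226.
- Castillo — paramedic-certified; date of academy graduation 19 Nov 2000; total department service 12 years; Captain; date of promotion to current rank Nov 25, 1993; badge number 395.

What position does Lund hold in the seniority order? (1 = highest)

3

By rank: Marchetti, Drummond, Lund, Castillo and Obi (Captain); then Baptiste, Petrov, Moreau and Novak (Lieutenant).
Marchetti, Drummond, Lund, Castillo and Obi all have date of academy graduation 19 Nov 2000, so the next rule applies.
Marchetti, Drummond, Lund, Castillo and Obi are each paramedic-certified, so the next rule applies.
Among Marchetti, Drummond, Lund, Castillo and Obi, by date of promotion to current rank (later first): Marchetti (Mar 22, 1996) before Drummond and Lund (Mar 4, 1994) before Castillo (Nov 25, 1993) before Obi (Sep 2, 1991).
Among Drummond and Lund, by badge number (lower first): Drummond (226) before Lund (728).
Baptiste, Petrov, Moreau and Novak all have date of academy graduation 2 May 2004, so the next rule applies.
Baptiste, Petrov, Moreau and Novak are each not paramedic-certified, so the next rule applies.
Baptiste, Petrov, Moreau and Novak all have date of promotion to current rank Oct 24, 2010, so the next rule applies.
Among Baptiste, Petrov, Moreau and Novak, by badge number (lower first): Baptiste (176) before Petrov (650) before Moreau (662) before Novak (824).
Order: Marchetti, Drummond, Lund, Castillo, Obi, Baptiste, Petrov, Moreau, Novak. So position 3.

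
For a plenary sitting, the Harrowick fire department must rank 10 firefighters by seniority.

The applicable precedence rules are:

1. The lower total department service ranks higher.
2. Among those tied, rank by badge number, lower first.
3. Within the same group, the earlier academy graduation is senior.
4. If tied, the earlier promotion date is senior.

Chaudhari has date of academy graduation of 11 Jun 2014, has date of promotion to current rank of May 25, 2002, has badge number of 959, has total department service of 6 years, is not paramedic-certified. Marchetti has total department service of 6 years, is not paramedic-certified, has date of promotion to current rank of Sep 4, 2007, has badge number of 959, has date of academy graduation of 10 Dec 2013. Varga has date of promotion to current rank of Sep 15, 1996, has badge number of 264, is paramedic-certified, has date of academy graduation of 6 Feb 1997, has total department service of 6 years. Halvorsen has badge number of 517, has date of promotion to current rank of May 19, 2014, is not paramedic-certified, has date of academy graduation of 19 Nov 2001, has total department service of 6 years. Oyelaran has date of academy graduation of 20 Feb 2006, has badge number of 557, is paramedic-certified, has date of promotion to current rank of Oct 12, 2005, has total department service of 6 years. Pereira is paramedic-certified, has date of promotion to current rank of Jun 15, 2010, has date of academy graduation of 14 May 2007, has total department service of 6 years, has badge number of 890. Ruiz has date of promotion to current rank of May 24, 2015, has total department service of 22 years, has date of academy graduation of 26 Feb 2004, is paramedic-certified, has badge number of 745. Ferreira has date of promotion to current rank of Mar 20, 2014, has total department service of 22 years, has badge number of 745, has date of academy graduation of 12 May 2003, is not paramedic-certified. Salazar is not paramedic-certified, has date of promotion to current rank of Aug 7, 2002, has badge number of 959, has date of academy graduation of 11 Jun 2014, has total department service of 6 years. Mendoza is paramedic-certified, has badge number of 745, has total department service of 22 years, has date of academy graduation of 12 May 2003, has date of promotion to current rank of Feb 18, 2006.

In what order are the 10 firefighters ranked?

By total department service (lower first): Varga, Halvorsen, Oyelaran, Pereira, Marchetti, Chaudhari and Salazar (each 6 years); then Mendoza, Ferreira and Ruiz (each 22 years).
Among Varga, Halvorsen, Oyelaran, Pereira, Marchetti, Chaudhari and Salazar, by badge number (lower first): Varga (264) before Halvorsen (517) before Oyelaran (557) before Pereira (890) before Marchetti, Chaudhari and Salazar (959).
Among Marchetti, Chaudhari and Salazar, by date of academy graduation (earlier first): Marchetti (10 Dec 2013) before Chaudhari and Salazar (11 Jun 2014).
Among Chaudhari and Salazar, by date of promotion to current rank (earlier first): Chaudhari (May 25, 2002) before Salazar (Aug 7, 2002).
Mendoza, Ferreira and Ruiz all have badge number 745, so the next rule applies.
Among Mendoza, Ferreira and Ruiz, by date of academy graduation (earlier first): Mendoza and Ferreira (12 May 2003) before Ruiz (26 Feb 2004).
Among Mendoza and Ferreira, by date of promotion to current rank (earlier first): Mendoza (Feb 18, 2006) before Ferreira (Mar 20, 2014).
Full order: Varga, Halvorsen, Oyelaran, Pereira, Marchetti, Chaudhari, Salazar, Mendoza, Ferreira, Ruiz.

Varga, Halvorsen, Oyelaran, Pereira, Marchetti, Chaudhari, Salazar, Mendoza, Ferreira, Ruiz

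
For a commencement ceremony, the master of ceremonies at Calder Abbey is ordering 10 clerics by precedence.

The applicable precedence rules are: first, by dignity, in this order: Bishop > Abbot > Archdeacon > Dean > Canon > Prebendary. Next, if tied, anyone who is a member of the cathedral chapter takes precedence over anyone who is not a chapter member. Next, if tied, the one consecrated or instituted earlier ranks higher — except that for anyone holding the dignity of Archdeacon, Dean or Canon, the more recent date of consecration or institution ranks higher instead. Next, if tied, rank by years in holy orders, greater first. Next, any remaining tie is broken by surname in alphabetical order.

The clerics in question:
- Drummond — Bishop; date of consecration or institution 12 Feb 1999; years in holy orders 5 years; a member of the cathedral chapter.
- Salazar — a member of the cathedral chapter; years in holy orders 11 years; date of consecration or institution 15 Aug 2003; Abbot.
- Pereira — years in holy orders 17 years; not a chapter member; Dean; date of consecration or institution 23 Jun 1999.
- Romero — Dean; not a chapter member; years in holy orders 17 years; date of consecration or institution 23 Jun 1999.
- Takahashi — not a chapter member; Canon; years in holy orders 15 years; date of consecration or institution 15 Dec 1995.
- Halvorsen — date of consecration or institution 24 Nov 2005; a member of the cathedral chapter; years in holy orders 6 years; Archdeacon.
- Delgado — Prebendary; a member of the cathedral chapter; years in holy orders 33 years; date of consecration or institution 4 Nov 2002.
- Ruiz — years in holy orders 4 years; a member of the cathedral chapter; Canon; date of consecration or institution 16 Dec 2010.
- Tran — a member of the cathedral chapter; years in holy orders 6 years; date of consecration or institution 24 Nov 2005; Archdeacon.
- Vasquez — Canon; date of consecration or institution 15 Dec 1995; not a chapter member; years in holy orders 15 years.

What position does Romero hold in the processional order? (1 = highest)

By dignity: Drummond (Bishop); then Salazar (Abbot); then Halvorsen and Tran (Archdeacon); then Pereira and Romero (Dean); then Ruiz, Takahashi and Vasquez (Canon); then Delgado (Prebendary).
Halvorsen and Tran are each a member of the cathedral chapter, so the next rule applies.
Halvorsen and Tran both have date of consecration or institution 24 Nov 2005, so the next rule applies.
Halvorsen and Tran both have years in holy orders 6 years, so the next rule applies.
Among Halvorsen and Tran, alphabetically by surname: Halvorsen before Tran.
Pereira and Romero are each not a chapter member, so the next rule applies.
Pereira and Romero both have date of consecration or institution 23 Jun 1999, so the next rule applies.
Pereira and Romero both have years in holy orders 17 years, so the next rule applies.
Among Pereira and Romero, alphabetically by surname: Pereira before Romero.
Among Ruiz, Takahashi and Vasquez, a member of the cathedral chapter before not a chapter member: Ruiz (a member of the cathedral chapter) before Takahashi and Vasquez (not a chapter member).
Takahashi and Vasquez both have date of consecration or institution 15 Dec 1995, so the next rule applies.
Takahashi and Vasquez both have years in holy orders 15 years, so the next rule applies.
Among Takahashi and Vasquez, alphabetically by surname: Takahashi before Vasquez.
Order: Drummond, Salazar, Halvorsen, Tran, Pereira, Romero, Ruiz, Takahashi, Vasquez, Delgado. So position 6.

6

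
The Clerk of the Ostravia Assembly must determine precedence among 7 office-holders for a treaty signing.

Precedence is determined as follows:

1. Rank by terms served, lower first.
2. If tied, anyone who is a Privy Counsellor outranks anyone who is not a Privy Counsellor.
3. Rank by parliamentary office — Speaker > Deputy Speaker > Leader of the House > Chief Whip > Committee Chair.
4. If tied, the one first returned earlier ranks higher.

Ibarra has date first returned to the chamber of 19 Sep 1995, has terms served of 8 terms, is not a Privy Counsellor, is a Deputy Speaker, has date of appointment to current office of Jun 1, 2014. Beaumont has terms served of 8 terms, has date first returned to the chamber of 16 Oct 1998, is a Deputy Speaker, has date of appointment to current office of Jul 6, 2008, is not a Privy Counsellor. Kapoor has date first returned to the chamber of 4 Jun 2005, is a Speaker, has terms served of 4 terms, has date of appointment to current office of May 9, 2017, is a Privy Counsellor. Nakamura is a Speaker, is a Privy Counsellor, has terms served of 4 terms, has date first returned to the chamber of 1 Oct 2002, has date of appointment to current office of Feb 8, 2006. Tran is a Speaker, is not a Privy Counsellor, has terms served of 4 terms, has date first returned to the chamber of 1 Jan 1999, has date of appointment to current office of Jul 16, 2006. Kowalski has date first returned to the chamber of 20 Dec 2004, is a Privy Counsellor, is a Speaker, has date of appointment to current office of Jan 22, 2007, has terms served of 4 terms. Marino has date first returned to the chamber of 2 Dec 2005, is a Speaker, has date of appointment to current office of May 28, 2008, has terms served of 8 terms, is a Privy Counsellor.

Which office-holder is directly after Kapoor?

By terms served (lower first): Nakamura, Kowalski, Kapoor and Tran (each 4 terms); then Marino, Ibarra and Beaumont (each 8 terms).
Among Nakamura, Kowalski, Kapoor and Tran, a Privy Counsellor before not a Privy Counsellor: Nakamura, Kowalski and Kapoor (a Privy Counsellor) before Tran (not a Privy Counsellor).
Nakamura, Kowalski and Kapoor are each Speaker, so the next rule applies.
Among Nakamura, Kowalski and Kapoor, by date first returned to the chamber (earlier first): Nakamura (1 Oct 2002) before Kowalski (20 Dec 2004) before Kapoor (4 Jun 2005).
Among Marino, Ibarra and Beaumont, a Privy Counsellor before not a Privy Counsellor: Marino (a Privy Counsellor) before Ibarra and Beaumont (not a Privy Counsellor).
Ibarra and Beaumont are each Deputy Speaker, so the next rule applies.
Among Ibarra and Beaumont, by date first returned to the chamber (earlier first): Ibarra (19 Sep 1995) before Beaumont (16 Oct 1998).
Order: Nakamura, Kowalski, Kapoor, Tran, Marino, Ibarra, Beaumont.

Tran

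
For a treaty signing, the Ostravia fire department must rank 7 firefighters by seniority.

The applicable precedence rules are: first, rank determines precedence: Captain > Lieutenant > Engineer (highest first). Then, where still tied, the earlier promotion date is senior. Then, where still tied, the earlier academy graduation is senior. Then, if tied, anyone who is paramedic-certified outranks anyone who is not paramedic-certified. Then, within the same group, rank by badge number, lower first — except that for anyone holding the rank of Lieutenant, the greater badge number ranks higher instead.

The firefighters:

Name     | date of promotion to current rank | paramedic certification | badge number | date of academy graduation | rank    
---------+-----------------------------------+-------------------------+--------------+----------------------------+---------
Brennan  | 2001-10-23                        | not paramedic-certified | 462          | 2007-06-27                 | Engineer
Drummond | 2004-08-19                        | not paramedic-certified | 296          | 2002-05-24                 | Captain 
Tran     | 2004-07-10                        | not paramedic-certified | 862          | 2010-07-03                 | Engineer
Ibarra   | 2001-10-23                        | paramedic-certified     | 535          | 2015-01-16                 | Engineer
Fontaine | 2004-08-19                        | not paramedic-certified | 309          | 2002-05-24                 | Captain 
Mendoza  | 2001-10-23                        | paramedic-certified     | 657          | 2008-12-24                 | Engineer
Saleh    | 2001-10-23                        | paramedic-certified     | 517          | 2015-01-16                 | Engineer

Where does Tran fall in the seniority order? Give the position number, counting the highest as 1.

7

By rank: Drummond and Fontaine (Captain); then Brennan, Mendoza, Saleh, Ibarra and Tran (Engineer).
Drummond and Fontaine both have date of promotion to current rank 2004-08-19, so the next rule applies.
Drummond and Fontaine both have date of academy graduation 2002-05-24, so the next rule applies.
Drummond and Fontaine are each not paramedic-certified, so the next rule applies.
Among Drummond and Fontaine, by badge number (lower first): Drummond (296) before Fontaine (309).
Among Brennan, Mendoza, Saleh, Ibarra and Tran, by date of promotion to current rank (earlier first): Brennan, Mendoza, Saleh and Ibarra (2001-10-23) before Tran (2004-07-10).
Among Brennan, Mendoza, Saleh and Ibarra, by date of academy graduation (earlier first): Brennan (2007-06-27) before Mendoza (2008-12-24) before Saleh and Ibarra (2015-01-16).
Saleh and Ibarra are each paramedic-certified, so the next rule applies.
Among Saleh and Ibarra, by badge number (lower first): Saleh (517) before Ibarra (535).
Order: Drummond, Fontaine, Brennan, Mendoza, Saleh, Ibarra, Tran. So position 7.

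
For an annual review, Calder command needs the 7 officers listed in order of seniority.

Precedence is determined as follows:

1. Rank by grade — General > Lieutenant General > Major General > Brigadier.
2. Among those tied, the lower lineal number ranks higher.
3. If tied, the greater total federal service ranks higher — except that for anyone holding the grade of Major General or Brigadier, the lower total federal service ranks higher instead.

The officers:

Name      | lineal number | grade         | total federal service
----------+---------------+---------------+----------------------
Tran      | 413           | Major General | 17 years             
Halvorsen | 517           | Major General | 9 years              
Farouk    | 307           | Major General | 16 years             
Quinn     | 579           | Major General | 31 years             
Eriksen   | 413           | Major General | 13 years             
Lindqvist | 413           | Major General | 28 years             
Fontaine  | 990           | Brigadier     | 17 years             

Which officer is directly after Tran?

By grade: Farouk, Eriksen, Tran, Lindqvist, Halvorsen and Quinn (Major General); then Fontaine (Brigadier).
Among Farouk, Eriksen, Tran, Lindqvist, Halvorsen and Quinn, by lineal number (lower first): Farouk (307) before Eriksen, Tran and Lindqvist (413) before Halvorsen (517) before Quinn (579).
Among Eriksen, Tran and Lindqvist, by total federal service (lower first) (reversed rule for this group): Eriksen (13 years) before Tran (17 years) before Lindqvist (28 years).
Order: Farouk, Eriksen, Tran, Lindqvist, Halvorsen, Quinn, Fontaine.

Lindqvist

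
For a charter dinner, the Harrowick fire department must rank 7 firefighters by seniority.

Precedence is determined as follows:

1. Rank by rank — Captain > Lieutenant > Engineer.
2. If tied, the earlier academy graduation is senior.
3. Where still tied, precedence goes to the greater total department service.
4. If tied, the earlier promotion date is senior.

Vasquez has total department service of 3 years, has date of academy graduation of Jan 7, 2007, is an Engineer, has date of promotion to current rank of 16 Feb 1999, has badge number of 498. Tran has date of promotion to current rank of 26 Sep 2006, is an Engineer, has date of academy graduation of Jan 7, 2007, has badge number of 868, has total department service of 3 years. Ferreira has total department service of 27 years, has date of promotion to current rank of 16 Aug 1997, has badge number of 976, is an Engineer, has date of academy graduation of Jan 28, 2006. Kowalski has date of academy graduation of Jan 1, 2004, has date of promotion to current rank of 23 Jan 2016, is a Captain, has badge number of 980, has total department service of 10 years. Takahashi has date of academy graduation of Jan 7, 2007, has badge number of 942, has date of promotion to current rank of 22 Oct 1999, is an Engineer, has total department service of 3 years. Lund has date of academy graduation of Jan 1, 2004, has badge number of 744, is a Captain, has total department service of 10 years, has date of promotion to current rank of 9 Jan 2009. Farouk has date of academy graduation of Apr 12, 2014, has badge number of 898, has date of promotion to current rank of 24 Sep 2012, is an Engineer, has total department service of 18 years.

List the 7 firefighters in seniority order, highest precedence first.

By rank: Lund and Kowalski (Captain); then Ferreira, Vasquez, Takahashi, Tran and Farouk (Engineer).
Lund and Kowalski both have date of academy graduation Jan 1, 2004, so the next rule applies.
Lund and Kowalski both have total department service 10 years, so the next rule applies.
Among Lund and Kowalski, by date of promotion to current rank (earlier first): Lund (9 Jan 2009) before Kowalski (23 Jan 2016).
Among Ferreira, Vasquez, Takahashi, Tran and Farouk, by date of academy graduation (earlier first): Ferreira (Jan 28, 2006) before Vasquez, Takahashi and Tran (Jan 7, 2007) before Farouk (Apr 12, 2014).
Vasquez, Takahashi and Tran all have total department service 3 years, so the next rule applies.
Among Vasquez, Takahashi and Tran, by date of promotion to current rank (earlier first): Vasquez (16 Feb 1999) before Takahashi (22 Oct 1999) before Tran (26 Sep 2006).
Full order: Lund, Kowalski, Ferreira, Vasquez, Takahashi, Tran, Farouk.

Lund, Kowalski, Ferreira, Vasquez, Takahashi, Tran, Farouk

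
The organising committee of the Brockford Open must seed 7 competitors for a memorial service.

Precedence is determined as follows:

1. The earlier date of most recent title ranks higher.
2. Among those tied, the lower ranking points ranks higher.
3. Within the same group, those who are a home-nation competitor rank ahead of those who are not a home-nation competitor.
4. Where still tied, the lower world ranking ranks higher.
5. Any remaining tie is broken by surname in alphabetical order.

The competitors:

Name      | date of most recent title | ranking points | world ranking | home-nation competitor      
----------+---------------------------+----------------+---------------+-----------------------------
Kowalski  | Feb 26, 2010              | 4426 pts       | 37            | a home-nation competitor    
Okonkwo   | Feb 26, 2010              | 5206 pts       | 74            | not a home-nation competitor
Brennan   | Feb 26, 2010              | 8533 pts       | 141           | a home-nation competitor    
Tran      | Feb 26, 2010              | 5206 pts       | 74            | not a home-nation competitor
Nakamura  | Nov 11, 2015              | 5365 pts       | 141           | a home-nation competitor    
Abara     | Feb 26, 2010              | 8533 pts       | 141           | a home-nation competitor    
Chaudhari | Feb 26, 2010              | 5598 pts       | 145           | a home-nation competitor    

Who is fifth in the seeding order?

Abara

By date of most recent title (earlier first): Kowalski, Okonkwo, Tran, Chaudhari, Abara and Brennan (each Feb 26, 2010); then Nakamura (Nov 11, 2015).
Among Kowalski, Okonkwo, Tran, Chaudhari, Abara and Brennan, by ranking points (lower first): Kowalski (4426 pts) before Okonkwo and Tran (5206 pts) before Chaudhari (5598 pts) before Abara and Brennan (8533 pts).
Okonkwo and Tran are each not a home-nation competitor, so the next rule applies.
Okonkwo and Tran both have world ranking 74, so the next rule applies.
Among Okonkwo and Tran, alphabetically by surname: Okonkwo before Tran.
Abara and Brennan are each a home-nation competitor, so the next rule applies.
Abara and Brennan both have world ranking 141, so the next rule applies.
Among Abara and Brennan, alphabetically by surname: Abara before Brennan.
Order: Kowalski, Okonkwo, Tran, Chaudhari, Abara, Brennan, Nakamura.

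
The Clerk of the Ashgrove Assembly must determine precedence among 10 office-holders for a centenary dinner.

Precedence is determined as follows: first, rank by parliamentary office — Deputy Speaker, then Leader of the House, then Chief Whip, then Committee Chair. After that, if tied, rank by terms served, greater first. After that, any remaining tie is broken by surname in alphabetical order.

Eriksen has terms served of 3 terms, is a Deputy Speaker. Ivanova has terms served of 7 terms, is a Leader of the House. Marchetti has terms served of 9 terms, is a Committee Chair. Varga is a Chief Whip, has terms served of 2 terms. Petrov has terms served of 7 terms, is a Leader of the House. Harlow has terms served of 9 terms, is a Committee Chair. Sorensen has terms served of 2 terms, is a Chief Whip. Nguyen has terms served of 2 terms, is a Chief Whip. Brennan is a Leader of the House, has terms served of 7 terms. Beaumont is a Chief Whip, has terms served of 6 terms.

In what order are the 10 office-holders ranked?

By parliamentary office: Eriksen (Deputy Speaker); then Brennan, Ivanova and Petrov (Leader of the House); then Beaumont, Nguyen, Sorensen and Varga (Chief Whip); then Harlow and Marchetti (Committee Chair).
Brennan, Ivanova and Petrov all have terms served 7 terms, so the next rule applies.
Among Brennan, Ivanova and Petrov, alphabetically by surname: Brennan before Ivanova before Petrov.
Among Beaumont, Nguyen, Sorensen and Varga, by terms served (higher first): Beaumont (6 terms) before Nguyen, Sorensen and Varga (2 terms).
Among Nguyen, Sorensen and Varga, alphabetically by surname: Nguyen before Sorensen before Varga.
Harlow and Marchetti both have terms served 9 terms, so the next rule applies.
Among Harlow and Marchetti, alphabetically by surname: Harlow before Marchetti.
Full order: Eriksen, Brennan, Ivanova, Petrov, Beaumont, Nguyen, Sorensen, Varga, Harlow, Marchetti.

Eriksen, Brennan, Ivanova, Petrov, Beaumont, Nguyen, Sorensen, Varga, Harlow, Marchetti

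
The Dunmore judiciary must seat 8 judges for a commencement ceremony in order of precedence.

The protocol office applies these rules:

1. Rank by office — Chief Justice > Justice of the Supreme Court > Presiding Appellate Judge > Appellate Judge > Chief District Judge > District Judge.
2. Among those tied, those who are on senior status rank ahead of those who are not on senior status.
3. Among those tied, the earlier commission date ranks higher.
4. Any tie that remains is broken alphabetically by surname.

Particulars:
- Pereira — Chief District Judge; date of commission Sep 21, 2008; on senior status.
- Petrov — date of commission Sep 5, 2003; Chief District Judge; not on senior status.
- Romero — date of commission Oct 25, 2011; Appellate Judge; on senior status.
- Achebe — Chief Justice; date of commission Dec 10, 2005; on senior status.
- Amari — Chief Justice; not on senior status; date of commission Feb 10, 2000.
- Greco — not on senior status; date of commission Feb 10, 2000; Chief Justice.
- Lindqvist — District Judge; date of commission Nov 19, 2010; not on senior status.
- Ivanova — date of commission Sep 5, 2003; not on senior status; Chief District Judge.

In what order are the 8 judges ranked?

Achebe, Amari, Greco, Romero, Pereira, Ivanova, Petrov, Lindqvist

By office: Achebe, Amari and Greco (Chief Justice); then Romero (Appellate Judge); then Pereira, Ivanova and Petrov (Chief District Judge); then Lindqvist (District Judge).
Among Achebe, Amari and Greco, on senior status before not on senior status: Achebe (on senior status) before Amari and Greco (not on senior status).
Amari and Greco both have date of commission Feb 10, 2000, so the next rule applies.
Among Amari and Greco, alphabetically by surname: Amari before Greco.
Among Pereira, Ivanova and Petrov, on senior status before not on senior status: Pereira (on senior status) before Ivanova and Petrov (not on senior status).
Ivanova and Petrov both have date of commission Sep 5, 2003, so the next rule applies.
Among Ivanova and Petrov, alphabetically by surname: Ivanova before Petrov.
Full order: Achebe, Amari, Greco, Romero, Pereira, Ivanova, Petrov, Lindqvist.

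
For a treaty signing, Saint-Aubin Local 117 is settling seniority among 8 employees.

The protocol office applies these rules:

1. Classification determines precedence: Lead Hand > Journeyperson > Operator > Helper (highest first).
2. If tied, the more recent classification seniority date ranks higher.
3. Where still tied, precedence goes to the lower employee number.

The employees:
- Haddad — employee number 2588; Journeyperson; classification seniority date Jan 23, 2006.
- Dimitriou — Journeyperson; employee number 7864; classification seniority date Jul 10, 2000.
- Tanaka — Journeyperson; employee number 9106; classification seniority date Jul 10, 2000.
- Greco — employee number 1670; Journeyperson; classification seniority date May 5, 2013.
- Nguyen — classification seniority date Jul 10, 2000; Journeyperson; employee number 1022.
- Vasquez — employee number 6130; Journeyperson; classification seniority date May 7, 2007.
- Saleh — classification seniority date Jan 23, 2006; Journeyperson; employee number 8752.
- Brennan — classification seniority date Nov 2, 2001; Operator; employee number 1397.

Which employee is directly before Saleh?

By classification: Greco, Vasquez, Haddad, Saleh, Nguyen, Dimitriou and Tanaka (Journeyperson); then Brennan (Operator).
Among Greco, Vasquez, Haddad, Saleh, Nguyen, Dimitriou and Tanaka, by classification seniority date (later first): Greco (May 5, 2013) before Vasquez (May 7, 2007) before Haddad and Saleh (Jan 23, 2006) before Nguyen, Dimitriou and Tanaka (Jul 10, 2000).
Among Haddad and Saleh, by employee number (lower first): Haddad (2588) before Saleh (8752).
Among Nguyen, Dimitriou and Tanaka, by employee number (lower first): Nguyen (1022) before Dimitriou (7864) before Tanaka (9106).
Order: Greco, Vasquez, Haddad, Saleh, Nguyen, Dimitriou, Tanaka, Brennan.

Haddad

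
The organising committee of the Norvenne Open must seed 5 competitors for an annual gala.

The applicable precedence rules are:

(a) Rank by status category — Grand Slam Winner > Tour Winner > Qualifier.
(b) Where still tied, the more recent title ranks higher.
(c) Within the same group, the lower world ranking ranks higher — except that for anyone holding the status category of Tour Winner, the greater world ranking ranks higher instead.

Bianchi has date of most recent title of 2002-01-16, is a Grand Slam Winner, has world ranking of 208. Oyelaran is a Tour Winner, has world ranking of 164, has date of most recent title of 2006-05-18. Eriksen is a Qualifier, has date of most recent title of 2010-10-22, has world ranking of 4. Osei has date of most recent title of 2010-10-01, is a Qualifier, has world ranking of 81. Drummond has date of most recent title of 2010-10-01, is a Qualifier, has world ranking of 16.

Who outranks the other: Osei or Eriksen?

By status category: Bianchi (Grand Slam Winner); then Oyelaran (Tour Winner); then Eriksen, Drummond and Osei (Qualifier).
Among Eriksen, Drummond and Osei, by date of most recent title (later first): Eriksen (2010-10-22) before Drummond and Osei (2010-10-01).
Among Drummond and Osei, by world ranking (lower first): Drummond (16) before Osei (81).
So Eriksen takes precedence.

Eriksen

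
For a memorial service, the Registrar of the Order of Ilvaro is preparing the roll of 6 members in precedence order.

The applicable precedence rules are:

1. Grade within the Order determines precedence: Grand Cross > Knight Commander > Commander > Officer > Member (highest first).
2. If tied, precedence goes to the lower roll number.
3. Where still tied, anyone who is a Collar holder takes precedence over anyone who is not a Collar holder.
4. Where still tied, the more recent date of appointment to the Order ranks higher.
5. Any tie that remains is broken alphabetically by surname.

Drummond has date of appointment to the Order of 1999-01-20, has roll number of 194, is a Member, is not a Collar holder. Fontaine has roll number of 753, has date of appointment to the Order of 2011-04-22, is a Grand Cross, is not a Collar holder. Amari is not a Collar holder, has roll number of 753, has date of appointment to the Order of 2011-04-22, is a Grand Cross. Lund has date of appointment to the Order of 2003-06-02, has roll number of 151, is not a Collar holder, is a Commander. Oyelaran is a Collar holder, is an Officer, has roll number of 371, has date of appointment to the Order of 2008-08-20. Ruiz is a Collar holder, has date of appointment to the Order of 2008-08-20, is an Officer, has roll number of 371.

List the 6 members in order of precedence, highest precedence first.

By grade within the Order: Amari and Fontaine (Grand Cross); then Lund (Commander); then Oyelaran and Ruiz (Officer); then Drummond (Member).
Amari and Fontaine both have roll number 753, so the next rule applies.
Amari and Fontaine are each not a Collar holder, so the next rule applies.
Amari and Fontaine both have date of appointment to the Order 2011-04-22, so the next rule applies.
Among Amari and Fontaine, alphabetically by surname: Amari before Fontaine.
Oyelaran and Ruiz both have roll number 371, so the next rule applies.
Oyelaran and Ruiz are each a Collar holder, so the next rule applies.
Oyelaran and Ruiz both have date of appointment to the Order 2008-08-20, so the next rule applies.
Among Oyelaran and Ruiz, alphabetically by surname: Oyelaran before Ruiz.
Full order: Amari, Fontaine, Lund, Oyelaran, Ruiz, Drummond.

Amari, Fontaine, Lund, Oyelaran, Ruiz, Drummond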